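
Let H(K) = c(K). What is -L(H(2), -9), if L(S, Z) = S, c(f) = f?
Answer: -2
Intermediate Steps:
H(K) = K
-L(H(2), -9) = -1*2 = -2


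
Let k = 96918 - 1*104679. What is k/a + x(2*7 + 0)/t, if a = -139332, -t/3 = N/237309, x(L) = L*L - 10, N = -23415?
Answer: 227799494919/362495420 ≈ 628.42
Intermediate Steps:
x(L) = -10 + L² (x(L) = L² - 10 = -10 + L²)
k = -7761 (k = 96918 - 104679 = -7761)
t = 23415/79103 (t = -(-70245)/237309 = -3*(-7805/79103) = 23415/79103 ≈ 0.29601)
k/a + x(2*7 + 0)/t = -7761/(-139332) + (-10 + (2*7 + 0)²)/(23415/79103) = -7761*(-1/139332) + (-10 + (14 + 0)²)*(79103/23415) = 2587/46444 + (-10 + 14²)*(79103/23415) = 2587/46444 + (-10 + 196)*(79103/23415) = 2587/46444 + 186*(79103/23415) = 2587/46444 + 4904386/7805 = 227799494919/362495420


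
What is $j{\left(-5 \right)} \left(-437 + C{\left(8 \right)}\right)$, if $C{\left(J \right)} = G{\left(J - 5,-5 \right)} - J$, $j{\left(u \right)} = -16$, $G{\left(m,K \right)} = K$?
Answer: $7200$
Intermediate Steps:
$C{\left(J \right)} = -5 - J$
$j{\left(-5 \right)} \left(-437 + C{\left(8 \right)}\right) = - 16 \left(-437 - 13\right) = \left(-16\right) \left(-450\right) = 7200$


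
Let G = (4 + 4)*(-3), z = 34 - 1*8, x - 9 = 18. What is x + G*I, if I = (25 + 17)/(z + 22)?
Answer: 6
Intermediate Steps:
x = 27 (x = 9 + 18 = 27)
z = 26 (z = 34 - 8 = 26)
I = 7/8 (I = (25 + 17)/(26 + 22) = 42/48 = 42*(1/48) = 7/8 ≈ 0.87500)
G = -24 (G = 8*(-3) = -24)
x + G*I = 27 - 24*7/8 = 27 - 21 = 6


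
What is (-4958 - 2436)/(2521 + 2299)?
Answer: -3697/2410 ≈ -1.5340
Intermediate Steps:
(-4958 - 2436)/(2521 + 2299) = -7394/4820 = -7394*1/4820 = -3697/2410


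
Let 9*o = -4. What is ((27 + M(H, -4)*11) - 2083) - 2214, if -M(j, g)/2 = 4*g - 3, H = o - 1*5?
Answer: -3852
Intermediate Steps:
o = -4/9 (o = (⅑)*(-4) = -4/9 ≈ -0.44444)
H = -49/9 (H = -4/9 - 1*5 = -4/9 - 5 = -49/9 ≈ -5.4444)
M(j, g) = 6 - 8*g (M(j, g) = -2*(4*g - 3) = -2*(-3 + 4*g) = 6 - 8*g)
((27 + M(H, -4)*11) - 2083) - 2214 = ((27 + (6 - 8*(-4))*11) - 2083) - 2214 = ((27 + (6 + 32)*11) - 2083) - 2214 = ((27 + 38*11) - 2083) - 2214 = ((27 + 418) - 2083) - 2214 = (445 - 2083) - 2214 = -1638 - 2214 = -3852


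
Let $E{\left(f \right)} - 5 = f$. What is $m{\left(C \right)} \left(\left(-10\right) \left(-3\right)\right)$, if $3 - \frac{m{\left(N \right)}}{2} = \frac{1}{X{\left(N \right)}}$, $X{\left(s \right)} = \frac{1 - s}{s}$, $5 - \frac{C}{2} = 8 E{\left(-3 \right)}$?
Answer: $\frac{5460}{23} \approx 237.39$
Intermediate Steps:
$E{\left(f \right)} = 5 + f$
$C = -22$ ($C = 10 - 2 \cdot 8 \left(5 - 3\right) = 10 - 2 \cdot 8 \cdot 2 = 10 - 32 = -22$)
$X{\left(s \right)} = \frac{1 - s}{s}$
$m{\left(N \right)} = 6 - \frac{2 N}{1 - N}$ ($m{\left(N \right)} = 6 - \frac{2}{\frac{1}{N} \left(1 - N\right)} = 6 - 2 \frac{N}{1 - N} = 6 - \frac{2 N}{1 - N}$)
$m{\left(C \right)} \left(\left(-10\right) \left(-3\right)\right) = \frac{2 \left(-3 + 4 \left(-22\right)\right)}{-1 - 22} \left(\left(-10\right) \left(-3\right)\right) = \frac{2 \left(-3 - 88\right)}{-23} \cdot 30 = 2 \left(- \frac{1}{23}\right) \left(-91\right) 30 = \frac{182}{23} \cdot 30 = \frac{5460}{23}$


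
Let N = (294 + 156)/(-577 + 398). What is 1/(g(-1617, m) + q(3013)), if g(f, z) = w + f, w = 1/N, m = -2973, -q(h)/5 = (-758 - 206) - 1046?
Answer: 450/3794671 ≈ 0.00011859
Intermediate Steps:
q(h) = 10050 (q(h) = -5*((-758 - 206) - 1046) = -5*(-964 - 1046) = -5*(-2010) = 10050)
N = -450/179 (N = 450/(-179) = 450*(-1/179) = -450/179 ≈ -2.5140)
w = -179/450 (w = 1/(-450/179) = -179/450 ≈ -0.39778)
g(f, z) = -179/450 + f
1/(g(-1617, m) + q(3013)) = 1/((-179/450 - 1617) + 10050) = 1/(-727829/450 + 10050) = 1/(3794671/450) = 450/3794671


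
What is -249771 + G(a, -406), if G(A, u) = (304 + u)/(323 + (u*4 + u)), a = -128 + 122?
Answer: -142119665/569 ≈ -2.4977e+5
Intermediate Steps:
a = -6
G(A, u) = (304 + u)/(323 + 5*u) (G(A, u) = (304 + u)/(323 + (4*u + u)) = (304 + u)/(323 + 5*u))
-249771 + G(a, -406) = -249771 + (304 - 406)/(323 + 5*(-406)) = -249771 - 102/(323 - 2030) = -249771 - 102/(-1707) = -249771 - 1/1707*(-102) = -249771 + 34/569 = -142119665/569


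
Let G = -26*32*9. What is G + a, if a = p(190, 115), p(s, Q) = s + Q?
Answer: -7183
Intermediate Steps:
p(s, Q) = Q + s
a = 305 (a = 115 + 190 = 305)
G = -7488 (G = -832*9 = -7488)
G + a = -7488 + 305 = -7183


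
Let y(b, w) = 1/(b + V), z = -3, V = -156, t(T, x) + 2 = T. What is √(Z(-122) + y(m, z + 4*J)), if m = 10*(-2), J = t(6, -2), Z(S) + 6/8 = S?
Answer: I*√237655/44 ≈ 11.08*I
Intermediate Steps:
t(T, x) = -2 + T
Z(S) = -¾ + S
J = 4 (J = -2 + 6 = 4)
m = -20
y(b, w) = 1/(-156 + b) (y(b, w) = 1/(b - 156) = 1/(-156 + b))
√(Z(-122) + y(m, z + 4*J)) = √((-¾ - 122) + 1/(-156 - 20)) = √(-491/4 + 1/(-176)) = √(-491/4 - 1/176) = √(-21605/176) = I*√237655/44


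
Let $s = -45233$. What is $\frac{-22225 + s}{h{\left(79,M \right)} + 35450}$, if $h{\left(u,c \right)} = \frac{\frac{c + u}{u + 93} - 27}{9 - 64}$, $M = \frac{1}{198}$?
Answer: $- \frac{126354230640}{66401589869} \approx -1.9029$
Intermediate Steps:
$M = \frac{1}{198} \approx 0.0050505$
$h{\left(u,c \right)} = \frac{27}{55} - \frac{c + u}{55 \left(93 + u\right)}$ ($h{\left(u,c \right)} = \frac{\frac{c + u}{93 + u} - 27}{-55} = \left(\frac{c + u}{93 + u} - 27\right) \left(- \frac{1}{55}\right) = \left(-27 + \frac{c + u}{93 + u}\right) \left(- \frac{1}{55}\right) = \frac{27}{55} - \frac{c + u}{55 \left(93 + u\right)}$)
$\frac{-22225 + s}{h{\left(79,M \right)} + 35450} = \frac{-22225 - 45233}{\frac{2511 - \frac{1}{198} + 26 \cdot 79}{55 \left(93 + 79\right)} + 35450} = - \frac{67458}{\frac{2511 - \frac{1}{198} + 2054}{55 \cdot 172} + 35450} = - \frac{67458}{\frac{1}{55} \cdot \frac{1}{172} \cdot \frac{903869}{198} + 35450} = - \frac{67458}{\frac{903869}{1873080} + 35450} = - \frac{67458}{\frac{66401589869}{1873080}} = \left(-67458\right) \frac{1873080}{66401589869} = - \frac{126354230640}{66401589869}$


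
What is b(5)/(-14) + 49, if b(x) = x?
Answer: 681/14 ≈ 48.643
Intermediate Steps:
b(5)/(-14) + 49 = 5/(-14) + 49 = -1/14*5 + 49 = -5/14 + 49 = 681/14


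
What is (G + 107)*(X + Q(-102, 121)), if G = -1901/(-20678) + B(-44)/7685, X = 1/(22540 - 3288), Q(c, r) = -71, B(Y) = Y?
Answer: -23260541835646433/3059343598360 ≈ -7603.1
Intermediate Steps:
X = 1/19252 ≈ 5.1943e-5
G = 13699353/158910430 (G = -1901/(-20678) - 44/7685 = -1901*(-1/20678) - 44*1/7685 = 1901/20678 - 44/7685 = 13699353/158910430 ≈ 0.086208)
(G + 107)*(X + Q(-102, 121)) = (13699353/158910430 + 107)*(1/19252 - 71) = (17017115363/158910430)*(-1366891/19252) = -23260541835646433/3059343598360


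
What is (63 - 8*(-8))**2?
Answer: 16129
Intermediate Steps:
(63 - 8*(-8))**2 = (63 + 64)**2 = 127**2 = 16129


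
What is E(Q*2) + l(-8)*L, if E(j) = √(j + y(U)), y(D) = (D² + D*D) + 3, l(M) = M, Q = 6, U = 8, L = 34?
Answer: -272 + √143 ≈ -260.04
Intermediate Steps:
y(D) = 3 + 2*D² (y(D) = (D² + D²) + 3 = 2*D² + 3 = 3 + 2*D²)
E(j) = √(131 + j) (E(j) = √(j + (3 + 2*8²)) = √(j + (3 + 2*64)) = √(j + (3 + 128)) = √(j + 131) = √(131 + j))
E(Q*2) + l(-8)*L = √(131 + 6*2) - 8*34 = √(131 + 12) - 272 = √143 - 272 = -272 + √143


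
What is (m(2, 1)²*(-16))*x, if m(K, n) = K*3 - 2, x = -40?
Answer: 10240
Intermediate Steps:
m(K, n) = -2 + 3*K (m(K, n) = 3*K - 2 = -2 + 3*K)
(m(2, 1)²*(-16))*x = ((-2 + 3*2)²*(-16))*(-40) = ((-2 + 6)²*(-16))*(-40) = (4²*(-16))*(-40) = (16*(-16))*(-40) = -256*(-40) = 10240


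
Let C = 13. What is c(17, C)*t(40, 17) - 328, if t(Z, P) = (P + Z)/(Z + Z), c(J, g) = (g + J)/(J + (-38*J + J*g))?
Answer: -356921/1088 ≈ -328.05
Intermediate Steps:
c(J, g) = (J + g)/(-37*J + J*g)
t(Z, P) = (P + Z)/(2*Z) (t(Z, P) = (P + Z)/((2*Z)) = (P + Z)*(1/(2*Z)) = (P + Z)/(2*Z))
c(17, C)*t(40, 17) - 328 = ((17 + 13)/(17*(-37 + 13)))*((½)*(17 + 40)/40) - 328 = ((1/17)*30/(-24))*((½)*(1/40)*57) - 328 = ((1/17)*(-1/24)*30)*(57/80) - 328 = -5/68*57/80 - 328 = -57/1088 - 328 = -356921/1088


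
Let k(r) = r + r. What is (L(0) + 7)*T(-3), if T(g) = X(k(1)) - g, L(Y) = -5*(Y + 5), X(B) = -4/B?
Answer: -18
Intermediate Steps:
k(r) = 2*r
L(Y) = -25 - 5*Y (L(Y) = -5*(5 + Y) = -25 - 5*Y)
T(g) = -2 - g (T(g) = -4/(2*1) - g = -4/2 - g = -4*½ - g = -2 - g)
(L(0) + 7)*T(-3) = ((-25 - 5*0) + 7)*(-2 - 1*(-3)) = ((-25 + 0) + 7)*(-2 + 3) = (-25 + 7)*1 = -18*1 = -18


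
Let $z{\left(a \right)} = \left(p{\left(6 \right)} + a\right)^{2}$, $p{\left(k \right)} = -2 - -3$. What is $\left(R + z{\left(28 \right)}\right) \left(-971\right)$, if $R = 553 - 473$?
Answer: $-894291$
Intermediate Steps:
$p{\left(k \right)} = 1$ ($p{\left(k \right)} = -2 + 3 = 1$)
$R = 80$
$z{\left(a \right)} = \left(1 + a\right)^{2}$
$\left(R + z{\left(28 \right)}\right) \left(-971\right) = \left(80 + \left(1 + 28\right)^{2}\right) \left(-971\right) = \left(80 + 29^{2}\right) \left(-971\right) = \left(80 + 841\right) \left(-971\right) = 921 \left(-971\right) = -894291$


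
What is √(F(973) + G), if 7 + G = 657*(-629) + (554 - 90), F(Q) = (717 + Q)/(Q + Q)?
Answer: I*√390805122099/973 ≈ 642.49*I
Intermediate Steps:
F(Q) = (717 + Q)/(2*Q) (F(Q) = (717 + Q)/((2*Q)) = (717 + Q)*(1/(2*Q)) = (717 + Q)/(2*Q))
G = -412796 (G = -7 + (657*(-629) + (554 - 90)) = -7 + (-413253 + 464) = -7 - 412789 = -412796)
√(F(973) + G) = √((½)*(717 + 973)/973 - 412796) = √((½)*(1/973)*1690 - 412796) = √(845/973 - 412796) = √(-401649663/973) = I*√390805122099/973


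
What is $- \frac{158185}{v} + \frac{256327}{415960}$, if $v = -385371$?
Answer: $\frac{164579624917}{160298921160} \approx 1.0267$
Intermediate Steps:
$- \frac{158185}{v} + \frac{256327}{415960} = - \frac{158185}{-385371} + \frac{256327}{415960} = \left(-158185\right) \left(- \frac{1}{385371}\right) + 256327 \cdot \frac{1}{415960} = \frac{158185}{385371} + \frac{256327}{415960} = \frac{164579624917}{160298921160}$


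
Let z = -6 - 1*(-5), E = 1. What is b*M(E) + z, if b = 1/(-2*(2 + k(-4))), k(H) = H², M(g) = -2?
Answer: -17/18 ≈ -0.94444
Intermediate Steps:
z = -1 (z = -6 + 5 = -1)
b = -1/36 (b = 1/(-2*(2 + (-4)²)) = 1/(-2*(2 + 16)) = 1/(-2*18) = 1/(-36) = -1/36 ≈ -0.027778)
b*M(E) + z = -1/36*(-2) - 1 = 1/18 - 1 = -17/18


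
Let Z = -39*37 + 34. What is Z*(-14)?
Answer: 19726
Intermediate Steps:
Z = -1409 (Z = -1443 + 34 = -1409)
Z*(-14) = -1409*(-14) = 19726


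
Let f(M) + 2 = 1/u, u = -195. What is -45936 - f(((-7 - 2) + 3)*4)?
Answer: -8957129/195 ≈ -45934.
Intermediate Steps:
f(M) = -391/195 (f(M) = -2 + 1/(-195) = -2 - 1/195 = -391/195)
-45936 - f(((-7 - 2) + 3)*4) = -45936 - 1*(-391/195) = -45936 + 391/195 = -8957129/195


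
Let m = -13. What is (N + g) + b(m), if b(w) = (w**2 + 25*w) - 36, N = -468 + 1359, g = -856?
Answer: -157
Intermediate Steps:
N = 891
b(w) = -36 + w**2 + 25*w
(N + g) + b(m) = (891 - 856) + (-36 + (-13)**2 + 25*(-13)) = 35 + (-36 + 169 - 325) = 35 - 192 = -157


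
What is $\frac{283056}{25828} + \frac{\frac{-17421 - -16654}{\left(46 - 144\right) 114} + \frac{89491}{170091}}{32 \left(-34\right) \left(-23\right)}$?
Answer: $\frac{1121659538459919955}{102347803007315712} \approx 10.959$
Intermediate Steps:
$\frac{283056}{25828} + \frac{\frac{-17421 - -16654}{\left(46 - 144\right) 114} + \frac{89491}{170091}}{32 \left(-34\right) \left(-23\right)} = 283056 \cdot \frac{1}{25828} + \frac{\frac{-17421 + 16654}{\left(-98\right) 114} + 89491 \cdot \frac{1}{170091}}{\left(-1088\right) \left(-23\right)} = \frac{70764}{6457} + \frac{- \frac{767}{-11172} + \frac{89491}{170091}}{25024} = \frac{70764}{6457} + \left(\left(-767\right) \left(- \frac{1}{11172}\right) + \frac{89491}{170091}\right) \frac{1}{25024} = \frac{70764}{6457} + \left(\frac{767}{11172} + \frac{89491}{170091}\right) \frac{1}{25024} = \frac{70764}{6457} + \frac{376751083}{633418884} \cdot \frac{1}{25024} = \frac{70764}{6457} + \frac{376751083}{15850674153216} = \frac{1121659538459919955}{102347803007315712}$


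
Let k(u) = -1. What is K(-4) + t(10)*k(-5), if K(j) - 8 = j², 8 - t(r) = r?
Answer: 26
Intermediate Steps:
t(r) = 8 - r
K(j) = 8 + j²
K(-4) + t(10)*k(-5) = (8 + (-4)²) + (8 - 1*10)*(-1) = (8 + 16) + (8 - 10)*(-1) = 24 - 2*(-1) = 24 + 2 = 26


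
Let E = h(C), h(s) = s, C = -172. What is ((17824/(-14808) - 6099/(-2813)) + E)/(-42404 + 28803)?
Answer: 890558551/70818543663 ≈ 0.012575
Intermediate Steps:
E = -172
((17824/(-14808) - 6099/(-2813)) + E)/(-42404 + 28803) = ((17824/(-14808) - 6099/(-2813)) - 172)/(-42404 + 28803) = ((17824*(-1/14808) - 6099*(-1/2813)) - 172)/(-13601) = ((-2228/1851 + 6099/2813) - 172)*(-1/13601) = (5021885/5206863 - 172)*(-1/13601) = -890558551/5206863*(-1/13601) = 890558551/70818543663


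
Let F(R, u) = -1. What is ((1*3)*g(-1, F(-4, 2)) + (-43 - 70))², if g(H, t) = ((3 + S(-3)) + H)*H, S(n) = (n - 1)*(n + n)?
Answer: 36481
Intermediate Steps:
S(n) = 2*n*(-1 + n) (S(n) = (-1 + n)*(2*n) = 2*n*(-1 + n))
g(H, t) = H*(27 + H) (g(H, t) = ((3 + 2*(-3)*(-1 - 3)) + H)*H = ((3 + 2*(-3)*(-4)) + H)*H = ((3 + 24) + H)*H = (27 + H)*H = H*(27 + H))
((1*3)*g(-1, F(-4, 2)) + (-43 - 70))² = ((1*3)*(-(27 - 1)) + (-43 - 70))² = (3*(-1*26) - 113)² = (3*(-26) - 113)² = (-78 - 113)² = (-191)² = 36481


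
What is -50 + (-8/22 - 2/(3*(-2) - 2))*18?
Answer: -1145/22 ≈ -52.045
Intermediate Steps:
-50 + (-8/22 - 2/(3*(-2) - 2))*18 = -50 + (-8*1/22 - 2/(-6 - 2))*18 = -50 + (-4/11 - 2/(-8))*18 = -50 + (-4/11 - 2*(-⅛))*18 = -50 + (-4/11 + ¼)*18 = -50 - 5/44*18 = -50 - 45/22 = -1145/22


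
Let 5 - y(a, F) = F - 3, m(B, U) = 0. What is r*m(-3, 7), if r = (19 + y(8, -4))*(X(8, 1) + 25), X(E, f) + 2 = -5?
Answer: 0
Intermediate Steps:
X(E, f) = -7 (X(E, f) = -2 - 5 = -7)
y(a, F) = 8 - F (y(a, F) = 5 - (F - 3) = 5 - (-3 + F) = 5 + (3 - F) = 8 - F)
r = 558 (r = (19 + (8 - 1*(-4)))*(-7 + 25) = (19 + (8 + 4))*18 = (19 + 12)*18 = 31*18 = 558)
r*m(-3, 7) = 558*0 = 0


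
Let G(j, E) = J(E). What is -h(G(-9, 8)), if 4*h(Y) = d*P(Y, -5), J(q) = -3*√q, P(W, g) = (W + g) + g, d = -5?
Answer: -25/2 - 15*√2/2 ≈ -23.107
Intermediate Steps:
P(W, g) = W + 2*g
G(j, E) = -3*√E
h(Y) = 25/2 - 5*Y/4 (h(Y) = (-5*(Y + 2*(-5)))/4 = (-5*(Y - 10))/4 = (-5*(-10 + Y))/4 = (50 - 5*Y)/4 = 25/2 - 5*Y/4)
-h(G(-9, 8)) = -(25/2 - (-15)*√8/4) = -(25/2 - (-15)*2*√2/4) = -(25/2 - (-15)*√2/2) = -(25/2 + 15*√2/2) = -25/2 - 15*√2/2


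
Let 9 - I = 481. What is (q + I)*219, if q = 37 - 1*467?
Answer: -197538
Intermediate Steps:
I = -472 (I = 9 - 1*481 = 9 - 481 = -472)
q = -430 (q = 37 - 467 = -430)
(q + I)*219 = (-430 - 472)*219 = -902*219 = -197538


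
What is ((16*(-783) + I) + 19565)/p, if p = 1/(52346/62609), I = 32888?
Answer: 2089914050/62609 ≈ 33380.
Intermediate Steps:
p = 62609/52346 (p = 1/(52346*(1/62609)) = 1/(52346/62609) = 62609/52346 ≈ 1.1961)
((16*(-783) + I) + 19565)/p = ((16*(-783) + 32888) + 19565)/(62609/52346) = ((-12528 + 32888) + 19565)*(52346/62609) = (20360 + 19565)*(52346/62609) = 39925*(52346/62609) = 2089914050/62609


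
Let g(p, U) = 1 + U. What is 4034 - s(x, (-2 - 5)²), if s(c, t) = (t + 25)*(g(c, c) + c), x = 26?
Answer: 112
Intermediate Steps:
s(c, t) = (1 + 2*c)*(25 + t) (s(c, t) = (t + 25)*((1 + c) + c) = (25 + t)*(1 + 2*c) = (1 + 2*c)*(25 + t))
4034 - s(x, (-2 - 5)²) = 4034 - (25 + (-2 - 5)² + 50*26 + 2*26*(-2 - 5)²) = 4034 - (25 + (-7)² + 1300 + 2*26*(-7)²) = 4034 - (25 + 49 + 1300 + 2*26*49) = 4034 - (25 + 49 + 1300 + 2548) = 4034 - 1*3922 = 4034 - 3922 = 112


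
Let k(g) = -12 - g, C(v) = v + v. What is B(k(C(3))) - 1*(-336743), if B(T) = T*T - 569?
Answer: 336498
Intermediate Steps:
C(v) = 2*v
B(T) = -569 + T² (B(T) = T² - 569 = -569 + T²)
B(k(C(3))) - 1*(-336743) = (-569 + (-12 - 2*3)²) - 1*(-336743) = (-569 + (-12 - 1*6)²) + 336743 = (-569 + (-12 - 6)²) + 336743 = (-569 + (-18)²) + 336743 = (-569 + 324) + 336743 = -245 + 336743 = 336498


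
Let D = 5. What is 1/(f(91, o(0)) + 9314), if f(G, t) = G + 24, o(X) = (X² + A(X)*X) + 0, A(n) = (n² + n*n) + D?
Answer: 1/9429 ≈ 0.00010606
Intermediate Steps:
A(n) = 5 + 2*n² (A(n) = (n² + n*n) + 5 = (n² + n²) + 5 = 2*n² + 5 = 5 + 2*n²)
o(X) = X² + X*(5 + 2*X²) (o(X) = (X² + (5 + 2*X²)*X) + 0 = (X² + X*(5 + 2*X²)) + 0 = X² + X*(5 + 2*X²))
f(G, t) = 24 + G
1/(f(91, o(0)) + 9314) = 1/((24 + 91) + 9314) = 1/(115 + 9314) = 1/9429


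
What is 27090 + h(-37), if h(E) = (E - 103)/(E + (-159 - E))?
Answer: 4307450/159 ≈ 27091.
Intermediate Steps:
h(E) = 103/159 - E/159 (h(E) = (-103 + E)/(-159) = (-103 + E)*(-1/159) = 103/159 - E/159)
27090 + h(-37) = 27090 + (103/159 - 1/159*(-37)) = 27090 + (103/159 + 37/159) = 27090 + 140/159 = 4307450/159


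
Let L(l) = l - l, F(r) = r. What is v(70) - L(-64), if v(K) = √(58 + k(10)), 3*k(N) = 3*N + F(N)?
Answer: √642/3 ≈ 8.4459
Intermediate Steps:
k(N) = 4*N/3 (k(N) = (3*N + N)/3 = (4*N)/3 = 4*N/3)
L(l) = 0
v(K) = √642/3 (v(K) = √(58 + (4/3)*10) = √(58 + 40/3) = √(214/3) = √642/3)
v(70) - L(-64) = √642/3 - 1*0 = √642/3 + 0 = √642/3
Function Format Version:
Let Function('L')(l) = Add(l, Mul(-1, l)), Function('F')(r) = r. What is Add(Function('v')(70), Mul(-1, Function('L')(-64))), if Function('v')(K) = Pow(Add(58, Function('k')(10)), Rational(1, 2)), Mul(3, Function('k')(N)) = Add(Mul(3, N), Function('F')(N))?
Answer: Mul(Rational(1, 3), Pow(642, Rational(1, 2))) ≈ 8.4459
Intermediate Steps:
Function('k')(N) = Mul(Rational(4, 3), N) (Function('k')(N) = Mul(Rational(1, 3), Add(Mul(3, N), N)) = Mul(Rational(1, 3), Mul(4, N)) = Mul(Rational(4, 3), N))
Function('L')(l) = 0
Function('v')(K) = Mul(Rational(1, 3), Pow(642, Rational(1, 2))) (Function('v')(K) = Pow(Add(58, Mul(Rational(4, 3), 10)), Rational(1, 2)) = Pow(Add(58, Rational(40, 3)), Rational(1, 2)) = Pow(Rational(214, 3), Rational(1, 2)) = Mul(Rational(1, 3), Pow(642, Rational(1, 2))))
Add(Function('v')(70), Mul(-1, Function('L')(-64))) = Add(Mul(Rational(1, 3), Pow(642, Rational(1, 2))), Mul(-1, 0)) = Add(Mul(Rational(1, 3), Pow(642, Rational(1, 2))), 0) = Mul(Rational(1, 3), Pow(642, Rational(1, 2)))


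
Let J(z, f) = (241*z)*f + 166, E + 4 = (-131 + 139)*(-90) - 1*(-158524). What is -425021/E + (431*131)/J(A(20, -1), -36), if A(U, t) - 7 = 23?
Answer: -59731729097/20522994600 ≈ -2.9105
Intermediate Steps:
A(U, t) = 30 (A(U, t) = 7 + 23 = 30)
E = 157800 (E = -4 + ((-131 + 139)*(-90) - 1*(-158524)) = -4 + (8*(-90) + 158524) = -4 + (-720 + 158524) = -4 + 157804 = 157800)
J(z, f) = 166 + 241*f*z (J(z, f) = 241*f*z + 166 = 166 + 241*f*z)
-425021/E + (431*131)/J(A(20, -1), -36) = -425021/157800 + (431*131)/(166 + 241*(-36)*30) = -425021*1/157800 + 56461/(166 - 260280) = -425021/157800 + 56461/(-260114) = -425021/157800 + 56461*(-1/260114) = -425021/157800 - 56461/260114 = -59731729097/20522994600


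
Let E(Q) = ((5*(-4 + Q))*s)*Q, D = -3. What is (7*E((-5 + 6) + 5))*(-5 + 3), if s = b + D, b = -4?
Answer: 5880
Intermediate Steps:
s = -7 (s = -4 - 3 = -7)
E(Q) = Q*(140 - 35*Q) (E(Q) = ((5*(-4 + Q))*(-7))*Q = ((-20 + 5*Q)*(-7))*Q = (140 - 35*Q)*Q = Q*(140 - 35*Q))
(7*E((-5 + 6) + 5))*(-5 + 3) = (7*(35*((-5 + 6) + 5)*(4 - ((-5 + 6) + 5))))*(-5 + 3) = (7*(35*(1 + 5)*(4 - (1 + 5))))*(-2) = (7*(35*6*(4 - 1*6)))*(-2) = (7*(35*6*(4 - 6)))*(-2) = (7*(35*6*(-2)))*(-2) = (7*(-420))*(-2) = -2940*(-2) = 5880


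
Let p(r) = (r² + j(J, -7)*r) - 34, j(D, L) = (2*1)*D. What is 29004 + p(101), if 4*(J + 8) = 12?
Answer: 38161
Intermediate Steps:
J = -5 (J = -8 + (¼)*12 = -8 + 3 = -5)
j(D, L) = 2*D
p(r) = -34 + r² - 10*r (p(r) = (r² + (2*(-5))*r) - 34 = (r² - 10*r) - 34 = -34 + r² - 10*r)
29004 + p(101) = 29004 + (-34 + 101² - 10*101) = 29004 + (-34 + 10201 - 1010) = 29004 + 9157 = 38161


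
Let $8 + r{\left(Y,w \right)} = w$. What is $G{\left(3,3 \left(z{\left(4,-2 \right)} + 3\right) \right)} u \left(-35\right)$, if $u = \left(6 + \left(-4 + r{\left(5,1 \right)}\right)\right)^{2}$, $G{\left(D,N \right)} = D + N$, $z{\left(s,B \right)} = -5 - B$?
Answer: $-2625$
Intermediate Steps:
$r{\left(Y,w \right)} = -8 + w$
$u = 25$ ($u = \left(6 + \left(-4 + \left(-8 + 1\right)\right)\right)^{2} = \left(6 - 11\right)^{2} = \left(-5\right)^{2} = 25$)
$G{\left(3,3 \left(z{\left(4,-2 \right)} + 3\right) \right)} u \left(-35\right) = \left(3 + 3 \left(\left(-5 - -2\right) + 3\right)\right) 25 \left(-35\right) = \left(3 + 3 \left(\left(-5 + 2\right) + 3\right)\right) 25 \left(-35\right) = \left(3 + 3 \left(-3 + 3\right)\right) 25 \left(-35\right) = \left(3 + 3 \cdot 0\right) 25 \left(-35\right) = \left(3 + 0\right) 25 \left(-35\right) = 3 \cdot 25 \left(-35\right) = 75 \left(-35\right) = -2625$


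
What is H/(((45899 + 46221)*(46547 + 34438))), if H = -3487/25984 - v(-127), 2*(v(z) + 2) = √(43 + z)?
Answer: 48481/193849427788800 - I*√21/7460338200 ≈ 2.501e-10 - 6.1426e-10*I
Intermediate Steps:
v(z) = -2 + √(43 + z)/2
H = 48481/25984 - I*√21 (H = -3487/25984 - (-2 + √(43 - 127)/2) = -3487*1/25984 - (-2 + √(-84)/2) = -3487/25984 - (-2 + (2*I*√21)/2) = -3487/25984 - (-2 + I*√21) = -3487/25984 + (2 - I*√21) = 48481/25984 - I*√21 ≈ 1.8658 - 4.5826*I)
H/(((45899 + 46221)*(46547 + 34438))) = (48481/25984 - I*√21)/(((45899 + 46221)*(46547 + 34438))) = (48481/25984 - I*√21)/((92120*80985)) = (48481/25984 - I*√21)/7460338200 = (48481/25984 - I*√21)*(1/7460338200) = 48481/193849427788800 - I*√21/7460338200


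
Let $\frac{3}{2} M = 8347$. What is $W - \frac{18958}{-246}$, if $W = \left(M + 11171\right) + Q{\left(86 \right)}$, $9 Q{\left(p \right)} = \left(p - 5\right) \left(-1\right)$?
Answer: $\frac{688953}{41} \approx 16804.0$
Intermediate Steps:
$Q{\left(p \right)} = \frac{5}{9} - \frac{p}{9}$ ($Q{\left(p \right)} = \frac{\left(p - 5\right) \left(-1\right)}{9} = \frac{\left(-5 + p\right) \left(-1\right)}{9} = \frac{5 - p}{9} = \frac{5}{9} - \frac{p}{9}$)
$M = \frac{16694}{3}$ ($M = \frac{2}{3} \cdot 8347 = \frac{16694}{3} \approx 5564.7$)
$W = \frac{50180}{3}$ ($W = \left(\frac{16694}{3} + 11171\right) + \left(\frac{5}{9} - \frac{86}{9}\right) = \frac{50207}{3} + \left(\frac{5}{9} - \frac{86}{9}\right) = \frac{50207}{3} - 9 = \frac{50180}{3} \approx 16727.0$)
$W - \frac{18958}{-246} = \frac{50180}{3} - \frac{18958}{-246} = \frac{50180}{3} - - \frac{9479}{123} = \frac{50180}{3} + \frac{9479}{123} = \frac{688953}{41}$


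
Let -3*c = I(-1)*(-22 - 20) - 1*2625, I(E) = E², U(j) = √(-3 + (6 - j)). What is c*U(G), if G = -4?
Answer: 889*√7 ≈ 2352.1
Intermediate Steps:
U(j) = √(3 - j)
c = 889 (c = -((-1)²*(-22 - 20) - 1*2625)/3 = -(1*(-42) - 2625)/3 = -(-42 - 2625)/3 = -⅓*(-2667) = 889)
c*U(G) = 889*√(3 - 1*(-4)) = 889*√(3 + 4) = 889*√7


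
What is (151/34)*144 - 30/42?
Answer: 76019/119 ≈ 638.82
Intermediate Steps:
(151/34)*144 - 30/42 = (151*(1/34))*144 - 30*1/42 = (151/34)*144 - 5/7 = 10872/17 - 5/7 = 76019/119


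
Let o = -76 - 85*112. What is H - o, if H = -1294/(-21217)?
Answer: 203599626/21217 ≈ 9596.1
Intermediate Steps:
H = 1294/21217 (H = -1294*(-1/21217) = 1294/21217 ≈ 0.060989)
o = -9596 (o = -76 - 9520 = -9596)
H - o = 1294/21217 - 1*(-9596) = 1294/21217 + 9596 = 203599626/21217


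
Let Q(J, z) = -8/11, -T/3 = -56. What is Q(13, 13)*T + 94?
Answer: -310/11 ≈ -28.182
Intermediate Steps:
T = 168 (T = -3*(-56) = 168)
Q(J, z) = -8/11 (Q(J, z) = -8*1/11 = -8/11)
Q(13, 13)*T + 94 = -8/11*168 + 94 = -1344/11 + 94 = -310/11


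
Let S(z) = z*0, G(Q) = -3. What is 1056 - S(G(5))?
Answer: 1056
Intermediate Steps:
S(z) = 0
1056 - S(G(5)) = 1056 - 1*0 = 1056 + 0 = 1056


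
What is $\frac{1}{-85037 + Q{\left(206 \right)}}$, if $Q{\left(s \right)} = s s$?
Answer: $- \frac{1}{42601} \approx -2.3474 \cdot 10^{-5}$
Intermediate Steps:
$Q{\left(s \right)} = s^{2}$
$\frac{1}{-85037 + Q{\left(206 \right)}} = \frac{1}{-85037 + 206^{2}} = \frac{1}{-85037 + 42436} = \frac{1}{-42601} = - \frac{1}{42601}$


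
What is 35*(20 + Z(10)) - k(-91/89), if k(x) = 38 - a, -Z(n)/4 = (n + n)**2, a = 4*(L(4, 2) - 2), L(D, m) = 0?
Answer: -55346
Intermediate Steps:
a = -8 (a = 4*(0 - 2) = 4*(-2) = -8)
Z(n) = -16*n**2 (Z(n) = -4*(n + n)**2 = -4*4*n**2 = -16*n**2)
k(x) = 46 (k(x) = 38 - 1*(-8) = 38 + 8 = 46)
35*(20 + Z(10)) - k(-91/89) = 35*(20 - 16*10**2) - 1*46 = 35*(20 - 16*100) - 46 = 35*(20 - 1600) - 46 = 35*(-1580) - 46 = -55300 - 46 = -55346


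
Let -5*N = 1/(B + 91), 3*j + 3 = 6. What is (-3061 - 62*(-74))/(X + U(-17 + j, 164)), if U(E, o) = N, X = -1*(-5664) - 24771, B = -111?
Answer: -152700/1910699 ≈ -0.079918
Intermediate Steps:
j = 1 (j = -1 + (⅓)*6 = -1 + 2 = 1)
N = 1/100 (N = -1/(5*(-111 + 91)) = -⅕/(-20) = -⅕*(-1/20) = 1/100 ≈ 0.010000)
X = -19107 (X = 5664 - 24771 = -19107)
U(E, o) = 1/100
(-3061 - 62*(-74))/(X + U(-17 + j, 164)) = (-3061 - 62*(-74))/(-19107 + 1/100) = (-3061 + 4588)/(-1910699/100) = 1527*(-100/1910699) = -152700/1910699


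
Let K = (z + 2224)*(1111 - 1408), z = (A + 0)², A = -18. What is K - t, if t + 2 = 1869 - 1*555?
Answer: -758068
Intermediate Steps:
z = 324 (z = (-18 + 0)² = (-18)² = 324)
t = 1312 (t = -2 + (1869 - 1*555) = -2 + (1869 - 555) = -2 + 1314 = 1312)
K = -756756 (K = (324 + 2224)*(1111 - 1408) = 2548*(-297) = -756756)
K - t = -756756 - 1*1312 = -756756 - 1312 = -758068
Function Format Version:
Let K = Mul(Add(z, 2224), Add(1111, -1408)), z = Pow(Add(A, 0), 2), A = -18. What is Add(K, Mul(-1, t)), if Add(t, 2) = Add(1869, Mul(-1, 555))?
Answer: -758068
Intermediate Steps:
z = 324 (z = Pow(Add(-18, 0), 2) = Pow(-18, 2) = 324)
t = 1312 (t = Add(-2, Add(1869, Mul(-1, 555))) = Add(-2, Add(1869, -555)) = Add(-2, 1314) = 1312)
K = -756756 (K = Mul(Add(324, 2224), Add(1111, -1408)) = Mul(2548, -297) = -756756)
Add(K, Mul(-1, t)) = Add(-756756, Mul(-1, 1312)) = Add(-756756, -1312) = -758068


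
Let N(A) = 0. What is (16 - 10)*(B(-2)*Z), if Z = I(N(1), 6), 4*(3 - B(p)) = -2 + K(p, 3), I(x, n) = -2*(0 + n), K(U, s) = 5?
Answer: -162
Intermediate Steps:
I(x, n) = -2*n
B(p) = 9/4 (B(p) = 3 - (-2 + 5)/4 = 3 - ¼*3 = 3 - ¾ = 9/4)
Z = -12 (Z = -2*6 = -12)
(16 - 10)*(B(-2)*Z) = (16 - 10)*((9/4)*(-12)) = 6*(-27) = -162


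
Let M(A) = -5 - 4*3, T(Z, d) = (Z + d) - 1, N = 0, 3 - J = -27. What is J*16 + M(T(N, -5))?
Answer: 463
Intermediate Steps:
J = 30 (J = 3 - 1*(-27) = 3 + 27 = 30)
T(Z, d) = -1 + Z + d
M(A) = -17 (M(A) = -5 - 12 = -17)
J*16 + M(T(N, -5)) = 30*16 - 17 = 480 - 17 = 463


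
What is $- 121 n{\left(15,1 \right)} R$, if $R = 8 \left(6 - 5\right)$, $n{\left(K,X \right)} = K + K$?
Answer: $-29040$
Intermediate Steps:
$n{\left(K,X \right)} = 2 K$
$R = 8$ ($R = 8 \cdot 1 = 8$)
$- 121 n{\left(15,1 \right)} R = - 121 \cdot 2 \cdot 15 \cdot 8 = \left(-121\right) 30 \cdot 8 = \left(-3630\right) 8 = -29040$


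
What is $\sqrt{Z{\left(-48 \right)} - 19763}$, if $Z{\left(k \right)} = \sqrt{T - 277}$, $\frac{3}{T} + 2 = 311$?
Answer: $\frac{\sqrt{-209665667 + 309 i \sqrt{326510}}}{103} \approx 0.059194 + 140.58 i$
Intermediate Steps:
$T = \frac{1}{103}$ ($T = \frac{3}{-2 + 311} = \frac{3}{309} = 3 \cdot \frac{1}{309} = \frac{1}{103} \approx 0.0097087$)
$Z{\left(k \right)} = \frac{3 i \sqrt{326510}}{103}$ ($Z{\left(k \right)} = \sqrt{\frac{1}{103} - 277} = \sqrt{- \frac{28530}{103}} = \frac{3 i \sqrt{326510}}{103}$)
$\sqrt{Z{\left(-48 \right)} - 19763} = \sqrt{\frac{3 i \sqrt{326510}}{103} - 19763} = \sqrt{-19763 + \frac{3 i \sqrt{326510}}{103}}$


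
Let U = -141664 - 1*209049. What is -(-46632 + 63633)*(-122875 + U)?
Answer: 8051469588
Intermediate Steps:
U = -350713 (U = -141664 - 209049 = -350713)
-(-46632 + 63633)*(-122875 + U) = -(-46632 + 63633)*(-122875 - 350713) = -17001*(-473588) = -1*(-8051469588) = 8051469588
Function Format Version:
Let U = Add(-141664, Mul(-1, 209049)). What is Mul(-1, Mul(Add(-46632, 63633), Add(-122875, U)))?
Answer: 8051469588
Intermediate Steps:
U = -350713 (U = Add(-141664, -209049) = -350713)
Mul(-1, Mul(Add(-46632, 63633), Add(-122875, U))) = Mul(-1, Mul(Add(-46632, 63633), Add(-122875, -350713))) = Mul(-1, Mul(17001, -473588)) = Mul(-1, -8051469588) = 8051469588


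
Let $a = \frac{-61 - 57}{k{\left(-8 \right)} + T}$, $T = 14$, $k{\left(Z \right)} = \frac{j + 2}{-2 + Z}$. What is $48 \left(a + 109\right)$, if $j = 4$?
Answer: $\frac{322224}{67} \approx 4809.3$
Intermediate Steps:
$k{\left(Z \right)} = \frac{6}{-2 + Z}$ ($k{\left(Z \right)} = \frac{4 + 2}{-2 + Z} = \frac{6}{-2 + Z}$)
$a = - \frac{590}{67}$ ($a = \frac{-61 - 57}{\frac{6}{-2 - 8} + 14} = - \frac{118}{\frac{6}{-10} + 14} = - \frac{118}{6 \left(- \frac{1}{10}\right) + 14} = - \frac{118}{- \frac{3}{5} + 14} = - \frac{118}{\frac{67}{5}} = \left(-118\right) \frac{5}{67} = - \frac{590}{67} \approx -8.806$)
$48 \left(a + 109\right) = 48 \left(- \frac{590}{67} + 109\right) = 48 \cdot \frac{6713}{67} = \frac{322224}{67}$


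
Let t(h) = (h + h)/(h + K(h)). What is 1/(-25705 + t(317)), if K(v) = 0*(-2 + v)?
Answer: -1/25703 ≈ -3.8906e-5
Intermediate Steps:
K(v) = 0
t(h) = 2 (t(h) = (h + h)/(h + 0) = (2*h)/h = 2)
1/(-25705 + t(317)) = 1/(-25705 + 2) = 1/(-25703) = -1/25703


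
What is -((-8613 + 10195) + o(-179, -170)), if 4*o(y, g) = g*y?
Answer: -18379/2 ≈ -9189.5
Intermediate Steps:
o(y, g) = g*y/4 (o(y, g) = (g*y)/4 = g*y/4)
-((-8613 + 10195) + o(-179, -170)) = -((-8613 + 10195) + (¼)*(-170)*(-179)) = -(1582 + 15215/2) = -1*18379/2 = -18379/2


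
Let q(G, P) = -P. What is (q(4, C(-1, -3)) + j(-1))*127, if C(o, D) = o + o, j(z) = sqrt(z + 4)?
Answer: 254 + 127*sqrt(3) ≈ 473.97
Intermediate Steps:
j(z) = sqrt(4 + z)
C(o, D) = 2*o
(q(4, C(-1, -3)) + j(-1))*127 = (-2*(-1) + sqrt(4 - 1))*127 = (-1*(-2) + sqrt(3))*127 = (2 + sqrt(3))*127 = 254 + 127*sqrt(3)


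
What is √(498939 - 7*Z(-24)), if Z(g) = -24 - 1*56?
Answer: √499499 ≈ 706.75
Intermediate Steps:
Z(g) = -80 (Z(g) = -24 - 56 = -80)
√(498939 - 7*Z(-24)) = √(498939 - 7*(-80)) = √(498939 + 560) = √499499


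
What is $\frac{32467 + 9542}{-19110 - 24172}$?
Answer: $- \frac{33}{34} \approx -0.97059$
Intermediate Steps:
$\frac{32467 + 9542}{-19110 - 24172} = \frac{42009}{-43282} = 42009 \left(- \frac{1}{43282}\right) = - \frac{33}{34}$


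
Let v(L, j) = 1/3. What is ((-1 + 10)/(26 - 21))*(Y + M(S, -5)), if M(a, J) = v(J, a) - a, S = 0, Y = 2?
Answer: 21/5 ≈ 4.2000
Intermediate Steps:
v(L, j) = 1/3
M(a, J) = 1/3 - a
((-1 + 10)/(26 - 21))*(Y + M(S, -5)) = ((-1 + 10)/(26 - 21))*(2 + (1/3 - 1*0)) = (9/5)*(2 + (1/3 + 0)) = (9*(1/5))*(2 + 1/3) = (9/5)*(7/3) = 21/5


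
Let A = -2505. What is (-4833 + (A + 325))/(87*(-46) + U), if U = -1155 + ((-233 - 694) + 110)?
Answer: 7013/5974 ≈ 1.1739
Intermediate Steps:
U = -1972 (U = -1155 + (-927 + 110) = -1155 - 817 = -1972)
(-4833 + (A + 325))/(87*(-46) + U) = (-4833 + (-2505 + 325))/(87*(-46) - 1972) = (-4833 - 2180)/(-4002 - 1972) = -7013/(-5974) = -7013*(-1/5974) = 7013/5974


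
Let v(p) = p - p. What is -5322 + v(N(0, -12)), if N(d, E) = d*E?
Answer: -5322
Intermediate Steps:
N(d, E) = E*d
v(p) = 0
-5322 + v(N(0, -12)) = -5322 + 0 = -5322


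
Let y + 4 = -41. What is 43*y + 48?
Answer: -1887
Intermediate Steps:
y = -45 (y = -4 - 41 = -45)
43*y + 48 = 43*(-45) + 48 = -1935 + 48 = -1887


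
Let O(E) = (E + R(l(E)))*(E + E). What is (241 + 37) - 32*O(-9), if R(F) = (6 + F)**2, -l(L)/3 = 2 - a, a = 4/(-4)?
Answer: 278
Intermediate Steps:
a = -1 (a = 4*(-1/4) = -1)
l(L) = -9 (l(L) = -3*(2 - 1*(-1)) = -3*(2 + 1) = -3*3 = -9)
O(E) = 2*E*(9 + E) (O(E) = (E + (6 - 9)**2)*(E + E) = (E + (-3)**2)*(2*E) = (E + 9)*(2*E) = (9 + E)*(2*E) = 2*E*(9 + E))
(241 + 37) - 32*O(-9) = (241 + 37) - 64*(-9)*(9 - 9) = 278 - 64*(-9)*0 = 278 - 32*0 = 278 + 0 = 278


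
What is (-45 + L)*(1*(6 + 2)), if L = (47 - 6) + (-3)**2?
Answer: 40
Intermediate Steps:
L = 50 (L = 41 + 9 = 50)
(-45 + L)*(1*(6 + 2)) = (-45 + 50)*(1*(6 + 2)) = 5*(1*8) = 5*8 = 40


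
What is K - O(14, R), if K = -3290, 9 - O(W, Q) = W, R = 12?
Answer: -3285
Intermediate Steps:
O(W, Q) = 9 - W
K - O(14, R) = -3290 - (9 - 1*14) = -3290 - (9 - 14) = -3290 - 1*(-5) = -3290 + 5 = -3285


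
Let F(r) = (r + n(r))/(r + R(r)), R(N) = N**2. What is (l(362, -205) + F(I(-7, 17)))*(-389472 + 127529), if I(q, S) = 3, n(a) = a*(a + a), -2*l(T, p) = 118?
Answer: 59984947/4 ≈ 1.4996e+7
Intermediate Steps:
l(T, p) = -59 (l(T, p) = -1/2*118 = -59)
n(a) = 2*a**2 (n(a) = a*(2*a) = 2*a**2)
F(r) = (r + 2*r**2)/(r + r**2)
(l(362, -205) + F(I(-7, 17)))*(-389472 + 127529) = (-59 + (1 + 2*3)/(1 + 3))*(-389472 + 127529) = (-59 + (1 + 6)/4)*(-261943) = (-59 + (1/4)*7)*(-261943) = (-59 + 7/4)*(-261943) = -229/4*(-261943) = 59984947/4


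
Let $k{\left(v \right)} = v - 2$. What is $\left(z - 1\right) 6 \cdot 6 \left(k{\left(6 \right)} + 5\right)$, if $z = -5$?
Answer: $-1944$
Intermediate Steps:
$k{\left(v \right)} = -2 + v$ ($k{\left(v \right)} = v - 2 = -2 + v$)
$\left(z - 1\right) 6 \cdot 6 \left(k{\left(6 \right)} + 5\right) = \left(-5 - 1\right) 6 \cdot 6 \left(\left(-2 + 6\right) + 5\right) = \left(-6\right) 6 \cdot 6 \left(4 + 5\right) = \left(-36\right) 6 \cdot 9 = \left(-216\right) 9 = -1944$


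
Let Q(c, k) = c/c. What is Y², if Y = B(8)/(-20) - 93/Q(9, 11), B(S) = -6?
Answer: 859329/100 ≈ 8593.3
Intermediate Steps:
Q(c, k) = 1
Y = -927/10 (Y = -6/(-20) - 93/1 = -6*(-1/20) - 93*1 = 3/10 - 93 = -927/10 ≈ -92.700)
Y² = (-927/10)² = 859329/100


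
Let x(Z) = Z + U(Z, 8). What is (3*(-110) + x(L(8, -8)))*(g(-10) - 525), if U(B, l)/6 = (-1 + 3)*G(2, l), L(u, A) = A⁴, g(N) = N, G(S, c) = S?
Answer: -2027650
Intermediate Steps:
U(B, l) = 24 (U(B, l) = 6*((-1 + 3)*2) = 6*(2*2) = 6*4 = 24)
x(Z) = 24 + Z (x(Z) = Z + 24 = 24 + Z)
(3*(-110) + x(L(8, -8)))*(g(-10) - 525) = (3*(-110) + (24 + (-8)⁴))*(-10 - 525) = (-330 + (24 + 4096))*(-535) = (-330 + 4120)*(-535) = 3790*(-535) = -2027650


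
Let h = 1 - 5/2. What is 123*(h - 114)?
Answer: -28413/2 ≈ -14207.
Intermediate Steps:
h = -3/2 (h = 1 + (½)*(-5) = 1 - 5/2 = -3/2 ≈ -1.5000)
123*(h - 114) = 123*(-3/2 - 114) = 123*(-231/2) = -28413/2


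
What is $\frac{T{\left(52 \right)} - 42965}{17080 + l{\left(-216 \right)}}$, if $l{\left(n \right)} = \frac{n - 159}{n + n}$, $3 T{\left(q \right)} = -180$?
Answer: $- \frac{1239120}{491929} \approx -2.5189$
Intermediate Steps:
$T{\left(q \right)} = -60$ ($T{\left(q \right)} = \frac{1}{3} \left(-180\right) = -60$)
$l{\left(n \right)} = \frac{-159 + n}{2 n}$
$\frac{T{\left(52 \right)} - 42965}{17080 + l{\left(-216 \right)}} = \frac{-60 - 42965}{17080 + \frac{-159 - 216}{2 \left(-216\right)}} = - \frac{43025}{17080 + \frac{1}{2} \left(- \frac{1}{216}\right) \left(-375\right)} = - \frac{43025}{17080 + \frac{125}{144}} = - \frac{43025}{\frac{2459645}{144}} = \left(-43025\right) \frac{144}{2459645} = - \frac{1239120}{491929}$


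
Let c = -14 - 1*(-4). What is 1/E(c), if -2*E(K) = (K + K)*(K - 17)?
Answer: -1/270 ≈ -0.0037037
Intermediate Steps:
c = -10 (c = -14 + 4 = -10)
E(K) = -K*(-17 + K) (E(K) = -(K + K)*(K - 17)/2 = -2*K*(-17 + K)/2 = -K*(-17 + K))
1/E(c) = 1/(-10*(17 - 1*(-10))) = 1/(-10*(17 + 10)) = 1/(-10*27) = 1/(-270) = -1/270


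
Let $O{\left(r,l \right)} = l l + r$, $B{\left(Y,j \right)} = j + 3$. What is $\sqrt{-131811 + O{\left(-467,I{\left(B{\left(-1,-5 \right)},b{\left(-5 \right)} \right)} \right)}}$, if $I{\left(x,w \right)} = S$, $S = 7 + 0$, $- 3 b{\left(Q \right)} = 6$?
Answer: $i \sqrt{132229} \approx 363.63 i$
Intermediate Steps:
$B{\left(Y,j \right)} = 3 + j$
$b{\left(Q \right)} = -2$ ($b{\left(Q \right)} = \left(- \frac{1}{3}\right) 6 = -2$)
$S = 7$
$I{\left(x,w \right)} = 7$
$O{\left(r,l \right)} = r + l^{2}$ ($O{\left(r,l \right)} = l^{2} + r = r + l^{2}$)
$\sqrt{-131811 + O{\left(-467,I{\left(B{\left(-1,-5 \right)},b{\left(-5 \right)} \right)} \right)}} = \sqrt{-131811 - \left(467 - 7^{2}\right)} = \sqrt{-131811 + \left(-467 + 49\right)} = \sqrt{-131811 - 418} = \sqrt{-132229} = i \sqrt{132229}$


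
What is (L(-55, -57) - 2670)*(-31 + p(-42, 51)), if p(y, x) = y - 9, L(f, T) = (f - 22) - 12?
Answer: 226238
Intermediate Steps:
L(f, T) = -34 + f (L(f, T) = (-22 + f) - 12 = -34 + f)
p(y, x) = -9 + y
(L(-55, -57) - 2670)*(-31 + p(-42, 51)) = ((-34 - 55) - 2670)*(-31 + (-9 - 42)) = (-89 - 2670)*(-31 - 51) = -2759*(-82) = 226238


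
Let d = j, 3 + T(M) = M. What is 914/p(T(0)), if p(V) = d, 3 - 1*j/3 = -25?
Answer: 457/42 ≈ 10.881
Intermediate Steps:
j = 84 (j = 9 - 3*(-25) = 9 + 75 = 84)
T(M) = -3 + M
d = 84
p(V) = 84
914/p(T(0)) = 914/84 = 914*(1/84) = 457/42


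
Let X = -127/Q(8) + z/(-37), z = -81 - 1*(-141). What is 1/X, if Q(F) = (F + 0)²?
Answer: -2368/8539 ≈ -0.27732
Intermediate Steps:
z = 60 (z = -81 + 141 = 60)
Q(F) = F²
X = -8539/2368 (X = -127/(8²) + 60/(-37) = -127/64 + 60*(-1/37) = -127*1/64 - 60/37 = -127/64 - 60/37 = -8539/2368 ≈ -3.6060)
1/X = 1/(-8539/2368) = -2368/8539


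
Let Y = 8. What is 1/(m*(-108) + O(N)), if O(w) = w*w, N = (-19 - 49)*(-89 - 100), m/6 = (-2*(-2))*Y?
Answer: 1/165153168 ≈ 6.0550e-9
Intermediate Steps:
m = 192 (m = 6*(-2*(-2)*8) = 6*(4*8) = 6*32 = 192)
N = 12852 (N = -68*(-189) = 12852)
O(w) = w**2
1/(m*(-108) + O(N)) = 1/(192*(-108) + 12852**2) = 1/(-20736 + 165173904) = 1/165153168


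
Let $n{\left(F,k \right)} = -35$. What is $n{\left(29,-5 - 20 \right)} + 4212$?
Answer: $4177$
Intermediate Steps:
$n{\left(29,-5 - 20 \right)} + 4212 = -35 + 4212 = 4177$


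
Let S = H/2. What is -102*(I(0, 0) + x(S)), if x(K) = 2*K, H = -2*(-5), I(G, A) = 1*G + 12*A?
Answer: -1020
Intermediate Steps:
I(G, A) = G + 12*A
H = 10
S = 5 (S = 10/2 = 10*(½) = 5)
-102*(I(0, 0) + x(S)) = -102*((0 + 12*0) + 2*5) = -102*((0 + 0) + 10) = -102*(0 + 10) = -102*10 = -1020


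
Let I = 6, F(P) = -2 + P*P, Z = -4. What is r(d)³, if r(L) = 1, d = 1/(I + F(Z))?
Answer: 1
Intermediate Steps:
F(P) = -2 + P²
d = 1/20 (d = 1/(6 + (-2 + (-4)²)) = 1/(6 + (-2 + 16)) = 1/(6 + 14) = 1/20 ≈ 0.050000)
r(d)³ = 1³ = 1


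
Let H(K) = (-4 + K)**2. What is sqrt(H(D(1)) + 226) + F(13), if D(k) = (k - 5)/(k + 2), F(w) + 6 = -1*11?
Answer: -17 + sqrt(2290)/3 ≈ -1.0487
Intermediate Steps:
F(w) = -17 (F(w) = -6 - 1*11 = -6 - 11 = -17)
D(k) = (-5 + k)/(2 + k)
sqrt(H(D(1)) + 226) + F(13) = sqrt((-4 + (-5 + 1)/(2 + 1))**2 + 226) - 17 = sqrt((-4 - 4/3)**2 + 226) - 17 = sqrt((-16/3)**2 + 226) - 17 = sqrt(256/9 + 226) - 17 = sqrt(2290/9) - 17 = sqrt(2290)/3 - 17 = -17 + sqrt(2290)/3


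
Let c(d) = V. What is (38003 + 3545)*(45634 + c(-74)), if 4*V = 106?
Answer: 1897102454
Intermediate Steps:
V = 53/2 (V = (¼)*106 = 53/2 ≈ 26.500)
c(d) = 53/2
(38003 + 3545)*(45634 + c(-74)) = (38003 + 3545)*(45634 + 53/2) = 41548*(91321/2) = 1897102454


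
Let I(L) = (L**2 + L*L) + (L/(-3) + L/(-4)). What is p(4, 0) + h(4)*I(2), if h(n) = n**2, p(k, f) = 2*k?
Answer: 352/3 ≈ 117.33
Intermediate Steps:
I(L) = 2*L**2 - 7*L/12 (I(L) = (L**2 + L**2) + (L*(-1/3) + L*(-1/4)) = 2*L**2 + (-L/3 - L/4) = 2*L**2 - 7*L/12)
p(4, 0) + h(4)*I(2) = 2*4 + 4**2*((1/12)*2*(-7 + 24*2)) = 8 + 16*((1/12)*2*(-7 + 48)) = 8 + 16*((1/12)*2*41) = 8 + 16*(41/6) = 8 + 328/3 = 352/3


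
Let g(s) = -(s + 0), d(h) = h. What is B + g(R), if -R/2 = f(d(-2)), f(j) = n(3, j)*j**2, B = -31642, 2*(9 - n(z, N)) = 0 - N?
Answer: -31578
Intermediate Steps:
n(z, N) = 9 + N/2 (n(z, N) = 9 - (0 - N)/2 = 9 - (-1)*N/2 = 9 + N/2)
f(j) = j**2*(9 + j/2) (f(j) = (9 + j/2)*j**2 = j**2*(9 + j/2))
R = -64 (R = -(-2)**2*(18 - 2) = -4*16 = -2*32 = -64)
g(s) = -s
B + g(R) = -31642 - 1*(-64) = -31642 + 64 = -31578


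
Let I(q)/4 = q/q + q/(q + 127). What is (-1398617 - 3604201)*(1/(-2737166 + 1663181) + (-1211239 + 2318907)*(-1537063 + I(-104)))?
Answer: 3049277314306164185207486/357995 ≈ 8.5177e+18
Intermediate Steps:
I(q) = 4 + 4*q/(127 + q) (I(q) = 4*(q/q + q/(q + 127)) = 4*(1 + q/(127 + q)) = 4 + 4*q/(127 + q))
(-1398617 - 3604201)*(1/(-2737166 + 1663181) + (-1211239 + 2318907)*(-1537063 + I(-104))) = (-1398617 - 3604201)*(1/(-2737166 + 1663181) + (-1211239 + 2318907)*(-1537063 + 4*(127 + 2*(-104))/(127 - 104))) = -5002818*(1/(-1073985) + 1107668*(-1537063 + 4*(127 - 208)/23)) = -5002818*(-1/1073985 + 1107668*(-1537063 + 4*(1/23)*(-81))) = -5002818*(-1/1073985 + 1107668*(-1537063 - 324/23)) = -5002818*(-1/1073985 + 1107668*(-35352773/23)) = -5002818*(-1/1073985 - 39159135363364/23) = -5002818*(-1828535825792281981/1073985) = 3049277314306164185207486/357995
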